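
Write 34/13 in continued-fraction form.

Run the Euclidean algorithm on 34 and 13; the successive quotients are the partial quotients a_0, a_1, ... (each step inverts the fractional part left over by the previous one):
  34 = 2*13 + 8, so a_0 = 2.
  13 = 1*8 + 5, so a_1 = 1.
  8 = 1*5 + 3, so a_2 = 1.
  5 = 1*3 + 2, so a_3 = 1.
  3 = 1*2 + 1, so a_4 = 1.
  2 = 2*1 + 0, so a_5 = 2.
The remainder reaches 0 after 6 divisions, so the expansion has 6 partial quotients, read off in order.

[2; 1, 1, 1, 1, 2]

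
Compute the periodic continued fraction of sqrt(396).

[19; (1, 8, 1, 38)]

Write x_i = (sqrt(396) + m_i)/d_i with (m_0, d_0) = (0, 1). a_0 = floor(sqrt(396)) = 19, since 19^2 = 361 <= 396 < 400 = 20^2.
Iterate m_{i+1} = d_i*a_i - m_i, d_{i+1} = (396 - m_{i+1}^2)/d_i, a_{i+1} = floor((a_0 + m_{i+1})/d_{i+1}):
  m_1 = 1*19 - 0 = 19, d_1 = (396 - 19^2)/1 = 35/1 = 35, a_1 = floor((19 + 19)/35) = 1.
  m_2 = 35*1 - 19 = 16, d_2 = (396 - 16^2)/35 = 140/35 = 4, a_2 = floor((19 + 16)/4) = 8.
  m_3 = 4*8 - 16 = 16, d_3 = (396 - 16^2)/4 = 140/4 = 35, a_3 = floor((19 + 16)/35) = 1.
  m_4 = 35*1 - 16 = 19, d_4 = (396 - 19^2)/35 = 35/35 = 1, a_4 = floor((19 + 19)/1) = 38.
  m_5 = 1*38 - 19 = 19, d_5 = (396 - 19^2)/1 = 35/1 = 35: (m_5, d_5) = (m_1, d_1) = (19, 35), so from here the quotients repeat a_1, ..., a_4; the period length is 4.
Hence the expansion of sqrt(396) is a_0 = 19 followed by the repeating block 1, 8, 1, 38 (period 4).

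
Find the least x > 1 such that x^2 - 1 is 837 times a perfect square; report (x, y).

First expand sqrt(837) as a continued fraction. With x_i = (sqrt(837) + m_i)/d_i and (m_0, d_0) = (0, 1): a_0 = floor(sqrt(837)) = 28, since 28^2 = 784 <= 837 < 841 = 29^2.
Iterate m_{i+1} = d_i*a_i - m_i, d_{i+1} = (837 - m_{i+1}^2)/d_i, a_{i+1} = floor((a_0 + m_{i+1})/d_{i+1}):
  m_1 = 1*28 - 0 = 28, d_1 = (837 - 28^2)/1 = 53/1 = 53, a_1 = floor((28 + 28)/53) = 1.
  m_2 = 53*1 - 28 = 25, d_2 = (837 - 25^2)/53 = 212/53 = 4, a_2 = floor((28 + 25)/4) = 13.
  m_3 = 4*13 - 25 = 27, d_3 = (837 - 27^2)/4 = 108/4 = 27, a_3 = floor((28 + 27)/27) = 2.
  m_4 = 27*2 - 27 = 27, d_4 = (837 - 27^2)/27 = 108/27 = 4, a_4 = floor((28 + 27)/4) = 13.
  m_5 = 4*13 - 27 = 25, d_5 = (837 - 25^2)/4 = 212/4 = 53, a_5 = floor((28 + 25)/53) = 1.
  m_6 = 53*1 - 25 = 28, d_6 = (837 - 28^2)/53 = 53/53 = 1, a_6 = floor((28 + 28)/1) = 56.
  m_7 = 1*56 - 28 = 28, d_7 = (837 - 28^2)/1 = 53/1 = 53: (m_7, d_7) = (m_1, d_1) = (28, 53), so from here the quotients repeat a_1, ..., a_6; the period length is 6.
So sqrt(837) = [28; (1, 13, 2, 13, 1, 56)] with period length k = 6.
k is even, so the fundamental solution of x^2 - 837y^2 = 1 is (p_{k-1}, q_{k-1}) = (p_5, q_5); compute convergents through index 5.
Convergents (p_i = a_i*p_{i-1} + p_{i-2}, q_i = a_i*q_{i-1} + q_{i-2} with p_{-2}=0, p_{-1}=1, q_{-2}=1, q_{-1}=0):
  i=0: a_0=28, p_0 = 28*1 + 0 = 28, q_0 = 28*0 + 1 = 1.
  i=1: a_1=1, p_1 = 1*28 + 1 = 29, q_1 = 1*1 + 0 = 1.
  i=2: a_2=13, p_2 = 13*29 + 28 = 405, q_2 = 13*1 + 1 = 14.
  i=3: a_3=2, p_3 = 2*405 + 29 = 839, q_3 = 2*14 + 1 = 29.
  i=4: a_4=13, p_4 = 13*839 + 405 = 11312, q_4 = 13*29 + 14 = 391.
  i=5: a_5=1, p_5 = 1*11312 + 839 = 12151, q_5 = 1*391 + 29 = 420.
Check: 12151^2 - 837*420^2 = 147646801 - 147646800 = 1, so (x, y) = (12151, 420) solves the equation, and by the theorem it is the least positive solution.

(x, y) = (12151, 420)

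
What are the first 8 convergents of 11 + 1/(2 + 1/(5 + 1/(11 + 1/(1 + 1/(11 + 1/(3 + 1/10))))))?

Using the convergent recurrence p_i = a_i*p_{i-1} + p_{i-2}, q_i = a_i*q_{i-1} + q_{i-2} with p_{-2}=0, p_{-1}=1, q_{-2}=1, q_{-1}=0:
  i=0: a_0=11, p_0 = 11*1 + 0 = 11, q_0 = 11*0 + 1 = 1.
  i=1: a_1=2, p_1 = 2*11 + 1 = 23, q_1 = 2*1 + 0 = 2.
  i=2: a_2=5, p_2 = 5*23 + 11 = 126, q_2 = 5*2 + 1 = 11.
  i=3: a_3=11, p_3 = 11*126 + 23 = 1409, q_3 = 11*11 + 2 = 123.
  i=4: a_4=1, p_4 = 1*1409 + 126 = 1535, q_4 = 1*123 + 11 = 134.
  i=5: a_5=11, p_5 = 11*1535 + 1409 = 18294, q_5 = 11*134 + 123 = 1597.
  i=6: a_6=3, p_6 = 3*18294 + 1535 = 56417, q_6 = 3*1597 + 134 = 4925.
  i=7: a_7=10, p_7 = 10*56417 + 18294 = 582464, q_7 = 10*4925 + 1597 = 50847.

11/1, 23/2, 126/11, 1409/123, 1535/134, 18294/1597, 56417/4925, 582464/50847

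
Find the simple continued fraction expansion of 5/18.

[0; 3, 1, 1, 2]

Run the Euclidean algorithm on 5 and 18; the successive quotients are the partial quotients a_0, a_1, ... (each step inverts the fractional part left over by the previous one):
  5 = 0*18 + 5, so a_0 = 0.
  18 = 3*5 + 3, so a_1 = 3.
  5 = 1*3 + 2, so a_2 = 1.
  3 = 1*2 + 1, so a_3 = 1.
  2 = 2*1 + 0, so a_4 = 2.
The remainder reaches 0 after 5 divisions, so the expansion has 5 partial quotients, read off in order.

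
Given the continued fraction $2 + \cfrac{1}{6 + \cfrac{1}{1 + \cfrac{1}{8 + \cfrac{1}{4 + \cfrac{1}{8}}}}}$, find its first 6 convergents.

Using the convergent recurrence p_i = a_i*p_{i-1} + p_{i-2}, q_i = a_i*q_{i-1} + q_{i-2} with p_{-2}=0, p_{-1}=1, q_{-2}=1, q_{-1}=0:
  i=0: a_0=2, p_0 = 2*1 + 0 = 2, q_0 = 2*0 + 1 = 1.
  i=1: a_1=6, p_1 = 6*2 + 1 = 13, q_1 = 6*1 + 0 = 6.
  i=2: a_2=1, p_2 = 1*13 + 2 = 15, q_2 = 1*6 + 1 = 7.
  i=3: a_3=8, p_3 = 8*15 + 13 = 133, q_3 = 8*7 + 6 = 62.
  i=4: a_4=4, p_4 = 4*133 + 15 = 547, q_4 = 4*62 + 7 = 255.
  i=5: a_5=8, p_5 = 8*547 + 133 = 4509, q_5 = 8*255 + 62 = 2102.

2/1, 13/6, 15/7, 133/62, 547/255, 4509/2102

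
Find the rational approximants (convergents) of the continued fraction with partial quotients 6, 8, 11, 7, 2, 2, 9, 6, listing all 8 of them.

6/1, 49/8, 545/89, 3864/631, 8273/1351, 20410/3333, 191963/31348, 1172188/191421

Using the convergent recurrence p_i = a_i*p_{i-1} + p_{i-2}, q_i = a_i*q_{i-1} + q_{i-2} with p_{-2}=0, p_{-1}=1, q_{-2}=1, q_{-1}=0:
  i=0: a_0=6, p_0 = 6*1 + 0 = 6, q_0 = 6*0 + 1 = 1.
  i=1: a_1=8, p_1 = 8*6 + 1 = 49, q_1 = 8*1 + 0 = 8.
  i=2: a_2=11, p_2 = 11*49 + 6 = 545, q_2 = 11*8 + 1 = 89.
  i=3: a_3=7, p_3 = 7*545 + 49 = 3864, q_3 = 7*89 + 8 = 631.
  i=4: a_4=2, p_4 = 2*3864 + 545 = 8273, q_4 = 2*631 + 89 = 1351.
  i=5: a_5=2, p_5 = 2*8273 + 3864 = 20410, q_5 = 2*1351 + 631 = 3333.
  i=6: a_6=9, p_6 = 9*20410 + 8273 = 191963, q_6 = 9*3333 + 1351 = 31348.
  i=7: a_7=6, p_7 = 6*191963 + 20410 = 1172188, q_7 = 6*31348 + 3333 = 191421.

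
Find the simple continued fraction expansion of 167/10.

[16; 1, 2, 3]

Run the Euclidean algorithm on 167 and 10; the successive quotients are the partial quotients a_0, a_1, ... (each step inverts the fractional part left over by the previous one):
  167 = 16*10 + 7, so a_0 = 16.
  10 = 1*7 + 3, so a_1 = 1.
  7 = 2*3 + 1, so a_2 = 2.
  3 = 3*1 + 0, so a_3 = 3.
The remainder reaches 0 after 4 divisions, so the expansion has 4 partial quotients, read off in order.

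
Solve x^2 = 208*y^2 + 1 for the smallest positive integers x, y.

First expand sqrt(208) as a continued fraction. With x_i = (sqrt(208) + m_i)/d_i and (m_0, d_0) = (0, 1): a_0 = floor(sqrt(208)) = 14, since 14^2 = 196 <= 208 < 225 = 15^2.
Iterate m_{i+1} = d_i*a_i - m_i, d_{i+1} = (208 - m_{i+1}^2)/d_i, a_{i+1} = floor((a_0 + m_{i+1})/d_{i+1}):
  m_1 = 1*14 - 0 = 14, d_1 = (208 - 14^2)/1 = 12/1 = 12, a_1 = floor((14 + 14)/12) = 2.
  m_2 = 12*2 - 14 = 10, d_2 = (208 - 10^2)/12 = 108/12 = 9, a_2 = floor((14 + 10)/9) = 2.
  m_3 = 9*2 - 10 = 8, d_3 = (208 - 8^2)/9 = 144/9 = 16, a_3 = floor((14 + 8)/16) = 1.
  m_4 = 16*1 - 8 = 8, d_4 = (208 - 8^2)/16 = 144/16 = 9, a_4 = floor((14 + 8)/9) = 2.
  m_5 = 9*2 - 8 = 10, d_5 = (208 - 10^2)/9 = 108/9 = 12, a_5 = floor((14 + 10)/12) = 2.
  m_6 = 12*2 - 10 = 14, d_6 = (208 - 14^2)/12 = 12/12 = 1, a_6 = floor((14 + 14)/1) = 28.
  m_7 = 1*28 - 14 = 14, d_7 = (208 - 14^2)/1 = 12/1 = 12: (m_7, d_7) = (m_1, d_1) = (14, 12), so from here the quotients repeat a_1, ..., a_6; the period length is 6.
So sqrt(208) = [14; (2, 2, 1, 2, 2, 28)] with period length k = 6.
k is even, so the fundamental solution of x^2 - 208y^2 = 1 is (p_{k-1}, q_{k-1}) = (p_5, q_5); compute convergents through index 5.
Convergents (p_i = a_i*p_{i-1} + p_{i-2}, q_i = a_i*q_{i-1} + q_{i-2} with p_{-2}=0, p_{-1}=1, q_{-2}=1, q_{-1}=0):
  i=0: a_0=14, p_0 = 14*1 + 0 = 14, q_0 = 14*0 + 1 = 1.
  i=1: a_1=2, p_1 = 2*14 + 1 = 29, q_1 = 2*1 + 0 = 2.
  i=2: a_2=2, p_2 = 2*29 + 14 = 72, q_2 = 2*2 + 1 = 5.
  i=3: a_3=1, p_3 = 1*72 + 29 = 101, q_3 = 1*5 + 2 = 7.
  i=4: a_4=2, p_4 = 2*101 + 72 = 274, q_4 = 2*7 + 5 = 19.
  i=5: a_5=2, p_5 = 2*274 + 101 = 649, q_5 = 2*19 + 7 = 45.
Check: 649^2 - 208*45^2 = 421201 - 421200 = 1, so (x, y) = (649, 45) solves the equation, and by the theorem it is the least positive solution.

(x, y) = (649, 45)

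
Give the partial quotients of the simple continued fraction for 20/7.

Run the Euclidean algorithm on 20 and 7; the successive quotients are the partial quotients a_0, a_1, ... (each step inverts the fractional part left over by the previous one):
  20 = 2*7 + 6, so a_0 = 2.
  7 = 1*6 + 1, so a_1 = 1.
  6 = 6*1 + 0, so a_2 = 6.
The remainder reaches 0 after 3 divisions, so the expansion has 3 partial quotients, read off in order.

[2; 1, 6]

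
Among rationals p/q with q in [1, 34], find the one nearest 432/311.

Expand x = 432/311 as a continued fraction with the Euclidean algorithm:
  432 = 1*311 + 121, so a_0 = 1.
  311 = 2*121 + 69, so a_1 = 2.
  121 = 1*69 + 52, so a_2 = 1.
  69 = 1*52 + 17, so a_3 = 1.
  52 = 3*17 + 1, so a_4 = 3.
  17 = 17*1 + 0, so a_5 = 17.
so x = [1; 2, 1, 1, 3, 17].
Convergents (p_i = a_i*p_{i-1} + p_{i-2}, q_i = a_i*q_{i-1} + q_{i-2} with p_{-2}=0, p_{-1}=1, q_{-2}=1, q_{-1}=0), until the denominator exceeds 34:
  i=0: a_0=1, p_0 = 1*1 + 0 = 1, q_0 = 1*0 + 1 = 1.
  i=1: a_1=2, p_1 = 2*1 + 1 = 3, q_1 = 2*1 + 0 = 2.
  i=2: a_2=1, p_2 = 1*3 + 1 = 4, q_2 = 1*2 + 1 = 3.
  i=3: a_3=1, p_3 = 1*4 + 3 = 7, q_3 = 1*3 + 2 = 5.
  i=4: a_4=3, p_4 = 3*7 + 4 = 25, q_4 = 3*5 + 3 = 18.
  i=5: a_5=17, p_5 = 17*25 + 7 = 432, q_5 = 17*18 + 5 = 311.
q_5 = 311 > 34, so the last convergent with denominator <= 34 is p_4/q_4 = 25/18.
The closest fraction with denominator <= 34 is either p_4/q_4 or the intermediate fraction (k*p_4 + p_3)/(k*q_4 + q_3) with the largest k >= 1 whose denominator stays <= 34; these approach x as k grows, and every other convergent or intermediate fraction in range is farther away.
Largest k: floor((34 - q_3)/q_4) = floor((34 - 5)/18) = 1.
That gives (1*25 + 7)/(1*18 + 5) = 32/23.
Compare the errors: |x - 25/18| = |432*18 - 25*311|/(311*18) = 1/5598, and |x - 32/23| = |432*23 - 32*311|/(311*23) = 16/7153.
Cross-multiplying, 1*7153 = 7153 < 89568 = 16*5598, so 1/5598 is smaller: the convergent 25/18 is closer to x than 32/23.

25/18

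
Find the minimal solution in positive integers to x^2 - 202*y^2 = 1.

(x, y) = (19731763, 1388322)

First expand sqrt(202) as a continued fraction. With x_i = (sqrt(202) + m_i)/d_i and (m_0, d_0) = (0, 1): a_0 = floor(sqrt(202)) = 14, since 14^2 = 196 <= 202 < 225 = 15^2.
Iterate m_{i+1} = d_i*a_i - m_i, d_{i+1} = (202 - m_{i+1}^2)/d_i, a_{i+1} = floor((a_0 + m_{i+1})/d_{i+1}):
  m_1 = 1*14 - 0 = 14, d_1 = (202 - 14^2)/1 = 6/1 = 6, a_1 = floor((14 + 14)/6) = 4.
  m_2 = 6*4 - 14 = 10, d_2 = (202 - 10^2)/6 = 102/6 = 17, a_2 = floor((14 + 10)/17) = 1.
  m_3 = 17*1 - 10 = 7, d_3 = (202 - 7^2)/17 = 153/17 = 9, a_3 = floor((14 + 7)/9) = 2.
  m_4 = 9*2 - 7 = 11, d_4 = (202 - 11^2)/9 = 81/9 = 9, a_4 = floor((14 + 11)/9) = 2.
  m_5 = 9*2 - 11 = 7, d_5 = (202 - 7^2)/9 = 153/9 = 17, a_5 = floor((14 + 7)/17) = 1.
  m_6 = 17*1 - 7 = 10, d_6 = (202 - 10^2)/17 = 102/17 = 6, a_6 = floor((14 + 10)/6) = 4.
  m_7 = 6*4 - 10 = 14, d_7 = (202 - 14^2)/6 = 6/6 = 1, a_7 = floor((14 + 14)/1) = 28.
  m_8 = 1*28 - 14 = 14, d_8 = (202 - 14^2)/1 = 6/1 = 6: (m_8, d_8) = (m_1, d_1) = (14, 6), so from here the quotients repeat a_1, ..., a_7; the period length is 7.
So sqrt(202) = [14; (4, 1, 2, 2, 1, 4, 28)] with period length k = 7.
k is odd, so (p_{k-1}, q_{k-1}) only solves x^2 - 202y^2 = -1 and the fundamental solution of x^2 - 202y^2 = 1 is (p_{2k-1}, q_{2k-1}) = (p_13, q_13); compute convergents through index 13, running through the period twice.
Convergents (p_i = a_i*p_{i-1} + p_{i-2}, q_i = a_i*q_{i-1} + q_{i-2} with p_{-2}=0, p_{-1}=1, q_{-2}=1, q_{-1}=0):
  i=0: a_0=14, p_0 = 14*1 + 0 = 14, q_0 = 14*0 + 1 = 1.
  i=1: a_1=4, p_1 = 4*14 + 1 = 57, q_1 = 4*1 + 0 = 4.
  i=2: a_2=1, p_2 = 1*57 + 14 = 71, q_2 = 1*4 + 1 = 5.
  i=3: a_3=2, p_3 = 2*71 + 57 = 199, q_3 = 2*5 + 4 = 14.
  i=4: a_4=2, p_4 = 2*199 + 71 = 469, q_4 = 2*14 + 5 = 33.
  i=5: a_5=1, p_5 = 1*469 + 199 = 668, q_5 = 1*33 + 14 = 47.
  i=6: a_6=4, p_6 = 4*668 + 469 = 3141, q_6 = 4*47 + 33 = 221.
  i=7: a_7=28, p_7 = 28*3141 + 668 = 88616, q_7 = 28*221 + 47 = 6235.
  i=8: a_8=4, p_8 = 4*88616 + 3141 = 357605, q_8 = 4*6235 + 221 = 25161.
  i=9: a_9=1, p_9 = 1*357605 + 88616 = 446221, q_9 = 1*25161 + 6235 = 31396.
  i=10: a_10=2, p_10 = 2*446221 + 357605 = 1250047, q_10 = 2*31396 + 25161 = 87953.
  i=11: a_11=2, p_11 = 2*1250047 + 446221 = 2946315, q_11 = 2*87953 + 31396 = 207302.
  i=12: a_12=1, p_12 = 1*2946315 + 1250047 = 4196362, q_12 = 1*207302 + 87953 = 295255.
  i=13: a_13=4, p_13 = 4*4196362 + 2946315 = 19731763, q_13 = 4*295255 + 207302 = 1388322.
Indeed p_6^2 - 202*q_6^2 = 9865881 - 9865882 = -1, not +1.
Check: 19731763^2 - 202*1388322^2 = 389342471088169 - 389342471088168 = 1, so (x, y) = (19731763, 1388322) solves the equation, and by the theorem it is the least positive solution.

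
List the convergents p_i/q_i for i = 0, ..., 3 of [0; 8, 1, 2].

0/1, 1/8, 1/9, 3/26

Using the convergent recurrence p_i = a_i*p_{i-1} + p_{i-2}, q_i = a_i*q_{i-1} + q_{i-2} with p_{-2}=0, p_{-1}=1, q_{-2}=1, q_{-1}=0:
  i=0: a_0=0, p_0 = 0*1 + 0 = 0, q_0 = 0*0 + 1 = 1.
  i=1: a_1=8, p_1 = 8*0 + 1 = 1, q_1 = 8*1 + 0 = 8.
  i=2: a_2=1, p_2 = 1*1 + 0 = 1, q_2 = 1*8 + 1 = 9.
  i=3: a_3=2, p_3 = 2*1 + 1 = 3, q_3 = 2*9 + 8 = 26.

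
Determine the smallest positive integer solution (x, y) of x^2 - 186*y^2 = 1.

First expand sqrt(186) as a continued fraction. With x_i = (sqrt(186) + m_i)/d_i and (m_0, d_0) = (0, 1): a_0 = floor(sqrt(186)) = 13, since 13^2 = 169 <= 186 < 196 = 14^2.
Iterate m_{i+1} = d_i*a_i - m_i, d_{i+1} = (186 - m_{i+1}^2)/d_i, a_{i+1} = floor((a_0 + m_{i+1})/d_{i+1}):
  m_1 = 1*13 - 0 = 13, d_1 = (186 - 13^2)/1 = 17/1 = 17, a_1 = floor((13 + 13)/17) = 1.
  m_2 = 17*1 - 13 = 4, d_2 = (186 - 4^2)/17 = 170/17 = 10, a_2 = floor((13 + 4)/10) = 1.
  m_3 = 10*1 - 4 = 6, d_3 = (186 - 6^2)/10 = 150/10 = 15, a_3 = floor((13 + 6)/15) = 1.
  m_4 = 15*1 - 6 = 9, d_4 = (186 - 9^2)/15 = 105/15 = 7, a_4 = floor((13 + 9)/7) = 3.
  m_5 = 7*3 - 9 = 12, d_5 = (186 - 12^2)/7 = 42/7 = 6, a_5 = floor((13 + 12)/6) = 4.
  m_6 = 6*4 - 12 = 12, d_6 = (186 - 12^2)/6 = 42/6 = 7, a_6 = floor((13 + 12)/7) = 3.
  m_7 = 7*3 - 12 = 9, d_7 = (186 - 9^2)/7 = 105/7 = 15, a_7 = floor((13 + 9)/15) = 1.
  m_8 = 15*1 - 9 = 6, d_8 = (186 - 6^2)/15 = 150/15 = 10, a_8 = floor((13 + 6)/10) = 1.
  m_9 = 10*1 - 6 = 4, d_9 = (186 - 4^2)/10 = 170/10 = 17, a_9 = floor((13 + 4)/17) = 1.
  m_10 = 17*1 - 4 = 13, d_10 = (186 - 13^2)/17 = 17/17 = 1, a_10 = floor((13 + 13)/1) = 26.
  m_11 = 1*26 - 13 = 13, d_11 = (186 - 13^2)/1 = 17/1 = 17: (m_11, d_11) = (m_1, d_1) = (13, 17), so from here the quotients repeat a_1, ..., a_10; the period length is 10.
So sqrt(186) = [13; (1, 1, 1, 3, 4, 3, 1, 1, 1, 26)] with period length k = 10.
k is even, so the fundamental solution of x^2 - 186y^2 = 1 is (p_{k-1}, q_{k-1}) = (p_9, q_9); compute convergents through index 9.
Convergents (p_i = a_i*p_{i-1} + p_{i-2}, q_i = a_i*q_{i-1} + q_{i-2} with p_{-2}=0, p_{-1}=1, q_{-2}=1, q_{-1}=0):
  i=0: a_0=13, p_0 = 13*1 + 0 = 13, q_0 = 13*0 + 1 = 1.
  i=1: a_1=1, p_1 = 1*13 + 1 = 14, q_1 = 1*1 + 0 = 1.
  i=2: a_2=1, p_2 = 1*14 + 13 = 27, q_2 = 1*1 + 1 = 2.
  i=3: a_3=1, p_3 = 1*27 + 14 = 41, q_3 = 1*2 + 1 = 3.
  i=4: a_4=3, p_4 = 3*41 + 27 = 150, q_4 = 3*3 + 2 = 11.
  i=5: a_5=4, p_5 = 4*150 + 41 = 641, q_5 = 4*11 + 3 = 47.
  i=6: a_6=3, p_6 = 3*641 + 150 = 2073, q_6 = 3*47 + 11 = 152.
  i=7: a_7=1, p_7 = 1*2073 + 641 = 2714, q_7 = 1*152 + 47 = 199.
  i=8: a_8=1, p_8 = 1*2714 + 2073 = 4787, q_8 = 1*199 + 152 = 351.
  i=9: a_9=1, p_9 = 1*4787 + 2714 = 7501, q_9 = 1*351 + 199 = 550.
Check: 7501^2 - 186*550^2 = 56265001 - 56265000 = 1, so (x, y) = (7501, 550) solves the equation, and by the theorem it is the least positive solution.

(x, y) = (7501, 550)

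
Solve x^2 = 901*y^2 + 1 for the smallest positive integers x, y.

(x, y) = (1801, 60)

First expand sqrt(901) as a continued fraction. With x_i = (sqrt(901) + m_i)/d_i and (m_0, d_0) = (0, 1): a_0 = floor(sqrt(901)) = 30, since 30^2 = 900 <= 901 < 961 = 31^2.
Iterate m_{i+1} = d_i*a_i - m_i, d_{i+1} = (901 - m_{i+1}^2)/d_i, a_{i+1} = floor((a_0 + m_{i+1})/d_{i+1}):
  m_1 = 1*30 - 0 = 30, d_1 = (901 - 30^2)/1 = 1/1 = 1, a_1 = floor((30 + 30)/1) = 60.
  m_2 = 1*60 - 30 = 30, d_2 = (901 - 30^2)/1 = 1/1 = 1: (m_2, d_2) = (m_1, d_1) = (30, 1), so from here the quotient a_1 repeats; the period length is 1.
So sqrt(901) = [30; (60)] with period length k = 1.
k is odd, so (p_{k-1}, q_{k-1}) only solves x^2 - 901y^2 = -1 and the fundamental solution of x^2 - 901y^2 = 1 is (p_{2k-1}, q_{2k-1}) = (p_1, q_1); compute convergents through index 1, running through the period twice.
Convergents (p_i = a_i*p_{i-1} + p_{i-2}, q_i = a_i*q_{i-1} + q_{i-2} with p_{-2}=0, p_{-1}=1, q_{-2}=1, q_{-1}=0):
  i=0: a_0=30, p_0 = 30*1 + 0 = 30, q_0 = 30*0 + 1 = 1.
  i=1: a_1=60, p_1 = 60*30 + 1 = 1801, q_1 = 60*1 + 0 = 60.
Indeed p_0^2 - 901*q_0^2 = 900 - 901 = -1, not +1.
Check: 1801^2 - 901*60^2 = 3243601 - 3243600 = 1, so (x, y) = (1801, 60) solves the equation, and by the theorem it is the least positive solution.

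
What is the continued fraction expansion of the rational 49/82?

Run the Euclidean algorithm on 49 and 82; the successive quotients are the partial quotients a_0, a_1, ... (each step inverts the fractional part left over by the previous one):
  49 = 0*82 + 49, so a_0 = 0.
  82 = 1*49 + 33, so a_1 = 1.
  49 = 1*33 + 16, so a_2 = 1.
  33 = 2*16 + 1, so a_3 = 2.
  16 = 16*1 + 0, so a_4 = 16.
The remainder reaches 0 after 5 divisions, so the expansion has 5 partial quotients, read off in order.

[0; 1, 1, 2, 16]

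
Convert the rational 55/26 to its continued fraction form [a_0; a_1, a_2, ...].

Run the Euclidean algorithm on 55 and 26; the successive quotients are the partial quotients a_0, a_1, ... (each step inverts the fractional part left over by the previous one):
  55 = 2*26 + 3, so a_0 = 2.
  26 = 8*3 + 2, so a_1 = 8.
  3 = 1*2 + 1, so a_2 = 1.
  2 = 2*1 + 0, so a_3 = 2.
The remainder reaches 0 after 4 divisions, so the expansion has 4 partial quotients, read off in order.

[2; 8, 1, 2]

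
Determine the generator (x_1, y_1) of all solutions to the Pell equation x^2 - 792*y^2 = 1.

(x, y) = (197, 7)

First expand sqrt(792) as a continued fraction. With x_i = (sqrt(792) + m_i)/d_i and (m_0, d_0) = (0, 1): a_0 = floor(sqrt(792)) = 28, since 28^2 = 784 <= 792 < 841 = 29^2.
Iterate m_{i+1} = d_i*a_i - m_i, d_{i+1} = (792 - m_{i+1}^2)/d_i, a_{i+1} = floor((a_0 + m_{i+1})/d_{i+1}):
  m_1 = 1*28 - 0 = 28, d_1 = (792 - 28^2)/1 = 8/1 = 8, a_1 = floor((28 + 28)/8) = 7.
  m_2 = 8*7 - 28 = 28, d_2 = (792 - 28^2)/8 = 8/8 = 1, a_2 = floor((28 + 28)/1) = 56.
  m_3 = 1*56 - 28 = 28, d_3 = (792 - 28^2)/1 = 8/1 = 8: (m_3, d_3) = (m_1, d_1) = (28, 8), so from here the quotients repeat a_1, a_2; the period length is 2.
So sqrt(792) = [28; (7, 56)] with period length k = 2.
k is even, so the fundamental solution of x^2 - 792y^2 = 1 is (p_{k-1}, q_{k-1}) = (p_1, q_1); compute convergents through index 1.
Convergents (p_i = a_i*p_{i-1} + p_{i-2}, q_i = a_i*q_{i-1} + q_{i-2} with p_{-2}=0, p_{-1}=1, q_{-2}=1, q_{-1}=0):
  i=0: a_0=28, p_0 = 28*1 + 0 = 28, q_0 = 28*0 + 1 = 1.
  i=1: a_1=7, p_1 = 7*28 + 1 = 197, q_1 = 7*1 + 0 = 7.
Check: 197^2 - 792*7^2 = 38809 - 38808 = 1, so (x, y) = (197, 7) solves the equation, and by the theorem it is the least positive solution.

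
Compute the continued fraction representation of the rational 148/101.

Run the Euclidean algorithm on 148 and 101; the successive quotients are the partial quotients a_0, a_1, ... (each step inverts the fractional part left over by the previous one):
  148 = 1*101 + 47, so a_0 = 1.
  101 = 2*47 + 7, so a_1 = 2.
  47 = 6*7 + 5, so a_2 = 6.
  7 = 1*5 + 2, so a_3 = 1.
  5 = 2*2 + 1, so a_4 = 2.
  2 = 2*1 + 0, so a_5 = 2.
The remainder reaches 0 after 6 divisions, so the expansion has 6 partial quotients, read off in order.

[1; 2, 6, 1, 2, 2]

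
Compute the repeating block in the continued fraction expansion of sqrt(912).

Write x_i = (sqrt(912) + m_i)/d_i with (m_0, d_0) = (0, 1). a_0 = floor(sqrt(912)) = 30, since 30^2 = 900 <= 912 < 961 = 31^2.
Iterate m_{i+1} = d_i*a_i - m_i, d_{i+1} = (912 - m_{i+1}^2)/d_i, a_{i+1} = floor((a_0 + m_{i+1})/d_{i+1}):
  m_1 = 1*30 - 0 = 30, d_1 = (912 - 30^2)/1 = 12/1 = 12, a_1 = floor((30 + 30)/12) = 5.
  m_2 = 12*5 - 30 = 30, d_2 = (912 - 30^2)/12 = 12/12 = 1, a_2 = floor((30 + 30)/1) = 60.
  m_3 = 1*60 - 30 = 30, d_3 = (912 - 30^2)/1 = 12/1 = 12: (m_3, d_3) = (m_1, d_1) = (30, 12), so from here the quotients repeat a_1, a_2; the period length is 2.
Hence the expansion of sqrt(912) is a_0 = 30 followed by the repeating block 5, 60 (period 2).

[30; (5, 60)]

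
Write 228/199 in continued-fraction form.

[1; 6, 1, 6, 4]

Run the Euclidean algorithm on 228 and 199; the successive quotients are the partial quotients a_0, a_1, ... (each step inverts the fractional part left over by the previous one):
  228 = 1*199 + 29, so a_0 = 1.
  199 = 6*29 + 25, so a_1 = 6.
  29 = 1*25 + 4, so a_2 = 1.
  25 = 6*4 + 1, so a_3 = 6.
  4 = 4*1 + 0, so a_4 = 4.
The remainder reaches 0 after 5 divisions, so the expansion has 5 partial quotients, read off in order.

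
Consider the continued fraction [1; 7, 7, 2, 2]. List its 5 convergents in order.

1/1, 8/7, 57/50, 122/107, 301/264

Using the convergent recurrence p_i = a_i*p_{i-1} + p_{i-2}, q_i = a_i*q_{i-1} + q_{i-2} with p_{-2}=0, p_{-1}=1, q_{-2}=1, q_{-1}=0:
  i=0: a_0=1, p_0 = 1*1 + 0 = 1, q_0 = 1*0 + 1 = 1.
  i=1: a_1=7, p_1 = 7*1 + 1 = 8, q_1 = 7*1 + 0 = 7.
  i=2: a_2=7, p_2 = 7*8 + 1 = 57, q_2 = 7*7 + 1 = 50.
  i=3: a_3=2, p_3 = 2*57 + 8 = 122, q_3 = 2*50 + 7 = 107.
  i=4: a_4=2, p_4 = 2*122 + 57 = 301, q_4 = 2*107 + 50 = 264.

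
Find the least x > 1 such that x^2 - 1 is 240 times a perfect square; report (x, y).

First expand sqrt(240) as a continued fraction. With x_i = (sqrt(240) + m_i)/d_i and (m_0, d_0) = (0, 1): a_0 = floor(sqrt(240)) = 15, since 15^2 = 225 <= 240 < 256 = 16^2.
Iterate m_{i+1} = d_i*a_i - m_i, d_{i+1} = (240 - m_{i+1}^2)/d_i, a_{i+1} = floor((a_0 + m_{i+1})/d_{i+1}):
  m_1 = 1*15 - 0 = 15, d_1 = (240 - 15^2)/1 = 15/1 = 15, a_1 = floor((15 + 15)/15) = 2.
  m_2 = 15*2 - 15 = 15, d_2 = (240 - 15^2)/15 = 15/15 = 1, a_2 = floor((15 + 15)/1) = 30.
  m_3 = 1*30 - 15 = 15, d_3 = (240 - 15^2)/1 = 15/1 = 15: (m_3, d_3) = (m_1, d_1) = (15, 15), so from here the quotients repeat a_1, a_2; the period length is 2.
So sqrt(240) = [15; (2, 30)] with period length k = 2.
k is even, so the fundamental solution of x^2 - 240y^2 = 1 is (p_{k-1}, q_{k-1}) = (p_1, q_1); compute convergents through index 1.
Convergents (p_i = a_i*p_{i-1} + p_{i-2}, q_i = a_i*q_{i-1} + q_{i-2} with p_{-2}=0, p_{-1}=1, q_{-2}=1, q_{-1}=0):
  i=0: a_0=15, p_0 = 15*1 + 0 = 15, q_0 = 15*0 + 1 = 1.
  i=1: a_1=2, p_1 = 2*15 + 1 = 31, q_1 = 2*1 + 0 = 2.
Check: 31^2 - 240*2^2 = 961 - 960 = 1, so (x, y) = (31, 2) solves the equation, and by the theorem it is the least positive solution.

(x, y) = (31, 2)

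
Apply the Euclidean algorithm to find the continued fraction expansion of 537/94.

[5; 1, 2, 2, 13]

Run the Euclidean algorithm on 537 and 94; the successive quotients are the partial quotients a_0, a_1, ... (each step inverts the fractional part left over by the previous one):
  537 = 5*94 + 67, so a_0 = 5.
  94 = 1*67 + 27, so a_1 = 1.
  67 = 2*27 + 13, so a_2 = 2.
  27 = 2*13 + 1, so a_3 = 2.
  13 = 13*1 + 0, so a_4 = 13.
The remainder reaches 0 after 5 divisions, so the expansion has 5 partial quotients, read off in order.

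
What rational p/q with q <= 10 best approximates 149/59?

5/2

Expand x = 149/59 as a continued fraction with the Euclidean algorithm:
  149 = 2*59 + 31, so a_0 = 2.
  59 = 1*31 + 28, so a_1 = 1.
  31 = 1*28 + 3, so a_2 = 1.
  28 = 9*3 + 1, so a_3 = 9.
  3 = 3*1 + 0, so a_4 = 3.
so x = [2; 1, 1, 9, 3].
Convergents (p_i = a_i*p_{i-1} + p_{i-2}, q_i = a_i*q_{i-1} + q_{i-2} with p_{-2}=0, p_{-1}=1, q_{-2}=1, q_{-1}=0), until the denominator exceeds 10:
  i=0: a_0=2, p_0 = 2*1 + 0 = 2, q_0 = 2*0 + 1 = 1.
  i=1: a_1=1, p_1 = 1*2 + 1 = 3, q_1 = 1*1 + 0 = 1.
  i=2: a_2=1, p_2 = 1*3 + 2 = 5, q_2 = 1*1 + 1 = 2.
  i=3: a_3=9, p_3 = 9*5 + 3 = 48, q_3 = 9*2 + 1 = 19.
q_3 = 19 > 10, so the last convergent with denominator <= 10 is p_2/q_2 = 5/2.
The closest fraction with denominator <= 10 is either p_2/q_2 or the intermediate fraction (k*p_2 + p_1)/(k*q_2 + q_1) with the largest k >= 1 whose denominator stays <= 10; these approach x as k grows, and every other convergent or intermediate fraction in range is farther away.
Largest k: floor((10 - q_1)/q_2) = floor((10 - 1)/2) = 4.
That gives (4*5 + 3)/(4*2 + 1) = 23/9.
Compare the errors: |x - 5/2| = |149*2 - 5*59|/(59*2) = 3/118, and |x - 23/9| = |149*9 - 23*59|/(59*9) = 16/531.
Cross-multiplying, 3*531 = 1593 < 1888 = 16*118, so 3/118 is smaller: the convergent 5/2 is closer to x than 23/9.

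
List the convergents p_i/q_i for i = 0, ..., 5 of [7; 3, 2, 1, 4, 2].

7/1, 22/3, 51/7, 73/10, 343/47, 759/104

Using the convergent recurrence p_i = a_i*p_{i-1} + p_{i-2}, q_i = a_i*q_{i-1} + q_{i-2} with p_{-2}=0, p_{-1}=1, q_{-2}=1, q_{-1}=0:
  i=0: a_0=7, p_0 = 7*1 + 0 = 7, q_0 = 7*0 + 1 = 1.
  i=1: a_1=3, p_1 = 3*7 + 1 = 22, q_1 = 3*1 + 0 = 3.
  i=2: a_2=2, p_2 = 2*22 + 7 = 51, q_2 = 2*3 + 1 = 7.
  i=3: a_3=1, p_3 = 1*51 + 22 = 73, q_3 = 1*7 + 3 = 10.
  i=4: a_4=4, p_4 = 4*73 + 51 = 343, q_4 = 4*10 + 7 = 47.
  i=5: a_5=2, p_5 = 2*343 + 73 = 759, q_5 = 2*47 + 10 = 104.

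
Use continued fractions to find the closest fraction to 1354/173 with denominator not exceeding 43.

180/23

Expand x = 1354/173 as a continued fraction with the Euclidean algorithm:
  1354 = 7*173 + 143, so a_0 = 7.
  173 = 1*143 + 30, so a_1 = 1.
  143 = 4*30 + 23, so a_2 = 4.
  30 = 1*23 + 7, so a_3 = 1.
  23 = 3*7 + 2, so a_4 = 3.
  7 = 3*2 + 1, so a_5 = 3.
  2 = 2*1 + 0, so a_6 = 2.
so x = [7; 1, 4, 1, 3, 3, 2].
Convergents (p_i = a_i*p_{i-1} + p_{i-2}, q_i = a_i*q_{i-1} + q_{i-2} with p_{-2}=0, p_{-1}=1, q_{-2}=1, q_{-1}=0), until the denominator exceeds 43:
  i=0: a_0=7, p_0 = 7*1 + 0 = 7, q_0 = 7*0 + 1 = 1.
  i=1: a_1=1, p_1 = 1*7 + 1 = 8, q_1 = 1*1 + 0 = 1.
  i=2: a_2=4, p_2 = 4*8 + 7 = 39, q_2 = 4*1 + 1 = 5.
  i=3: a_3=1, p_3 = 1*39 + 8 = 47, q_3 = 1*5 + 1 = 6.
  i=4: a_4=3, p_4 = 3*47 + 39 = 180, q_4 = 3*6 + 5 = 23.
  i=5: a_5=3, p_5 = 3*180 + 47 = 587, q_5 = 3*23 + 6 = 75.
q_5 = 75 > 43, so the last convergent with denominator <= 43 is p_4/q_4 = 180/23.
The closest fraction with denominator <= 43 is either p_4/q_4 or the intermediate fraction (k*p_4 + p_3)/(k*q_4 + q_3) with the largest k >= 1 whose denominator stays <= 43; these approach x as k grows, and every other convergent or intermediate fraction in range is farther away.
Largest k: floor((43 - q_3)/q_4) = floor((43 - 6)/23) = 1.
That gives (1*180 + 47)/(1*23 + 6) = 227/29.
Compare the errors: |x - 180/23| = |1354*23 - 180*173|/(173*23) = 2/3979, and |x - 227/29| = |1354*29 - 227*173|/(173*29) = 5/5017.
Cross-multiplying, 2*5017 = 10034 < 19895 = 5*3979, so 2/3979 is smaller: the convergent 180/23 is closer to x than 227/29.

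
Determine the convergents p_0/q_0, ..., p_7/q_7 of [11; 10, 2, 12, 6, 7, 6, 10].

11/1, 111/10, 233/21, 2907/262, 17675/1593, 126632/11413, 777467/70071, 7901302/712123

Using the convergent recurrence p_i = a_i*p_{i-1} + p_{i-2}, q_i = a_i*q_{i-1} + q_{i-2} with p_{-2}=0, p_{-1}=1, q_{-2}=1, q_{-1}=0:
  i=0: a_0=11, p_0 = 11*1 + 0 = 11, q_0 = 11*0 + 1 = 1.
  i=1: a_1=10, p_1 = 10*11 + 1 = 111, q_1 = 10*1 + 0 = 10.
  i=2: a_2=2, p_2 = 2*111 + 11 = 233, q_2 = 2*10 + 1 = 21.
  i=3: a_3=12, p_3 = 12*233 + 111 = 2907, q_3 = 12*21 + 10 = 262.
  i=4: a_4=6, p_4 = 6*2907 + 233 = 17675, q_4 = 6*262 + 21 = 1593.
  i=5: a_5=7, p_5 = 7*17675 + 2907 = 126632, q_5 = 7*1593 + 262 = 11413.
  i=6: a_6=6, p_6 = 6*126632 + 17675 = 777467, q_6 = 6*11413 + 1593 = 70071.
  i=7: a_7=10, p_7 = 10*777467 + 126632 = 7901302, q_7 = 10*70071 + 11413 = 712123.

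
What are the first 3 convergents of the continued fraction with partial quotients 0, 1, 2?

0/1, 1/1, 2/3

Using the convergent recurrence p_i = a_i*p_{i-1} + p_{i-2}, q_i = a_i*q_{i-1} + q_{i-2} with p_{-2}=0, p_{-1}=1, q_{-2}=1, q_{-1}=0:
  i=0: a_0=0, p_0 = 0*1 + 0 = 0, q_0 = 0*0 + 1 = 1.
  i=1: a_1=1, p_1 = 1*0 + 1 = 1, q_1 = 1*1 + 0 = 1.
  i=2: a_2=2, p_2 = 2*1 + 0 = 2, q_2 = 2*1 + 1 = 3.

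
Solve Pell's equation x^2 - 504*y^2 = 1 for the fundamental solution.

(x, y) = (449, 20)

First expand sqrt(504) as a continued fraction. With x_i = (sqrt(504) + m_i)/d_i and (m_0, d_0) = (0, 1): a_0 = floor(sqrt(504)) = 22, since 22^2 = 484 <= 504 < 529 = 23^2.
Iterate m_{i+1} = d_i*a_i - m_i, d_{i+1} = (504 - m_{i+1}^2)/d_i, a_{i+1} = floor((a_0 + m_{i+1})/d_{i+1}):
  m_1 = 1*22 - 0 = 22, d_1 = (504 - 22^2)/1 = 20/1 = 20, a_1 = floor((22 + 22)/20) = 2.
  m_2 = 20*2 - 22 = 18, d_2 = (504 - 18^2)/20 = 180/20 = 9, a_2 = floor((22 + 18)/9) = 4.
  m_3 = 9*4 - 18 = 18, d_3 = (504 - 18^2)/9 = 180/9 = 20, a_3 = floor((22 + 18)/20) = 2.
  m_4 = 20*2 - 18 = 22, d_4 = (504 - 22^2)/20 = 20/20 = 1, a_4 = floor((22 + 22)/1) = 44.
  m_5 = 1*44 - 22 = 22, d_5 = (504 - 22^2)/1 = 20/1 = 20: (m_5, d_5) = (m_1, d_1) = (22, 20), so from here the quotients repeat a_1, ..., a_4; the period length is 4.
So sqrt(504) = [22; (2, 4, 2, 44)] with period length k = 4.
k is even, so the fundamental solution of x^2 - 504y^2 = 1 is (p_{k-1}, q_{k-1}) = (p_3, q_3); compute convergents through index 3.
Convergents (p_i = a_i*p_{i-1} + p_{i-2}, q_i = a_i*q_{i-1} + q_{i-2} with p_{-2}=0, p_{-1}=1, q_{-2}=1, q_{-1}=0):
  i=0: a_0=22, p_0 = 22*1 + 0 = 22, q_0 = 22*0 + 1 = 1.
  i=1: a_1=2, p_1 = 2*22 + 1 = 45, q_1 = 2*1 + 0 = 2.
  i=2: a_2=4, p_2 = 4*45 + 22 = 202, q_2 = 4*2 + 1 = 9.
  i=3: a_3=2, p_3 = 2*202 + 45 = 449, q_3 = 2*9 + 2 = 20.
Check: 449^2 - 504*20^2 = 201601 - 201600 = 1, so (x, y) = (449, 20) solves the equation, and by the theorem it is the least positive solution.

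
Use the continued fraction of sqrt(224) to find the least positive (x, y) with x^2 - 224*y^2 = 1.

First expand sqrt(224) as a continued fraction. With x_i = (sqrt(224) + m_i)/d_i and (m_0, d_0) = (0, 1): a_0 = floor(sqrt(224)) = 14, since 14^2 = 196 <= 224 < 225 = 15^2.
Iterate m_{i+1} = d_i*a_i - m_i, d_{i+1} = (224 - m_{i+1}^2)/d_i, a_{i+1} = floor((a_0 + m_{i+1})/d_{i+1}):
  m_1 = 1*14 - 0 = 14, d_1 = (224 - 14^2)/1 = 28/1 = 28, a_1 = floor((14 + 14)/28) = 1.
  m_2 = 28*1 - 14 = 14, d_2 = (224 - 14^2)/28 = 28/28 = 1, a_2 = floor((14 + 14)/1) = 28.
  m_3 = 1*28 - 14 = 14, d_3 = (224 - 14^2)/1 = 28/1 = 28: (m_3, d_3) = (m_1, d_1) = (14, 28), so from here the quotients repeat a_1, a_2; the period length is 2.
So sqrt(224) = [14; (1, 28)] with period length k = 2.
k is even, so the fundamental solution of x^2 - 224y^2 = 1 is (p_{k-1}, q_{k-1}) = (p_1, q_1); compute convergents through index 1.
Convergents (p_i = a_i*p_{i-1} + p_{i-2}, q_i = a_i*q_{i-1} + q_{i-2} with p_{-2}=0, p_{-1}=1, q_{-2}=1, q_{-1}=0):
  i=0: a_0=14, p_0 = 14*1 + 0 = 14, q_0 = 14*0 + 1 = 1.
  i=1: a_1=1, p_1 = 1*14 + 1 = 15, q_1 = 1*1 + 0 = 1.
Check: 15^2 - 224*1^2 = 225 - 224 = 1, so (x, y) = (15, 1) solves the equation, and by the theorem it is the least positive solution.

(x, y) = (15, 1)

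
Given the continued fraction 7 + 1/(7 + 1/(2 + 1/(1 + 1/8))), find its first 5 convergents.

Using the convergent recurrence p_i = a_i*p_{i-1} + p_{i-2}, q_i = a_i*q_{i-1} + q_{i-2} with p_{-2}=0, p_{-1}=1, q_{-2}=1, q_{-1}=0:
  i=0: a_0=7, p_0 = 7*1 + 0 = 7, q_0 = 7*0 + 1 = 1.
  i=1: a_1=7, p_1 = 7*7 + 1 = 50, q_1 = 7*1 + 0 = 7.
  i=2: a_2=2, p_2 = 2*50 + 7 = 107, q_2 = 2*7 + 1 = 15.
  i=3: a_3=1, p_3 = 1*107 + 50 = 157, q_3 = 1*15 + 7 = 22.
  i=4: a_4=8, p_4 = 8*157 + 107 = 1363, q_4 = 8*22 + 15 = 191.

7/1, 50/7, 107/15, 157/22, 1363/191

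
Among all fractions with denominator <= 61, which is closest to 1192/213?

Expand x = 1192/213 as a continued fraction with the Euclidean algorithm:
  1192 = 5*213 + 127, so a_0 = 5.
  213 = 1*127 + 86, so a_1 = 1.
  127 = 1*86 + 41, so a_2 = 1.
  86 = 2*41 + 4, so a_3 = 2.
  41 = 10*4 + 1, so a_4 = 10.
  4 = 4*1 + 0, so a_5 = 4.
so x = [5; 1, 1, 2, 10, 4].
Convergents (p_i = a_i*p_{i-1} + p_{i-2}, q_i = a_i*q_{i-1} + q_{i-2} with p_{-2}=0, p_{-1}=1, q_{-2}=1, q_{-1}=0), until the denominator exceeds 61:
  i=0: a_0=5, p_0 = 5*1 + 0 = 5, q_0 = 5*0 + 1 = 1.
  i=1: a_1=1, p_1 = 1*5 + 1 = 6, q_1 = 1*1 + 0 = 1.
  i=2: a_2=1, p_2 = 1*6 + 5 = 11, q_2 = 1*1 + 1 = 2.
  i=3: a_3=2, p_3 = 2*11 + 6 = 28, q_3 = 2*2 + 1 = 5.
  i=4: a_4=10, p_4 = 10*28 + 11 = 291, q_4 = 10*5 + 2 = 52.
  i=5: a_5=4, p_5 = 4*291 + 28 = 1192, q_5 = 4*52 + 5 = 213.
q_5 = 213 > 61, so the last convergent with denominator <= 61 is p_4/q_4 = 291/52.
The closest fraction with denominator <= 61 is either p_4/q_4 or the intermediate fraction (k*p_4 + p_3)/(k*q_4 + q_3) with the largest k >= 1 whose denominator stays <= 61; these approach x as k grows, and every other convergent or intermediate fraction in range is farther away.
Largest k: floor((61 - q_3)/q_4) = floor((61 - 5)/52) = 1.
That gives (1*291 + 28)/(1*52 + 5) = 319/57.
Compare the errors: |x - 291/52| = |1192*52 - 291*213|/(213*52) = 1/11076, and |x - 319/57| = |1192*57 - 319*213|/(213*57) = 3/12141.
Cross-multiplying, 1*12141 = 12141 < 33228 = 3*11076, so 1/11076 is smaller: the convergent 291/52 is closer to x than 319/57.

291/52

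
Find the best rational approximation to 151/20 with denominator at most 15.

Expand x = 151/20 as a continued fraction with the Euclidean algorithm:
  151 = 7*20 + 11, so a_0 = 7.
  20 = 1*11 + 9, so a_1 = 1.
  11 = 1*9 + 2, so a_2 = 1.
  9 = 4*2 + 1, so a_3 = 4.
  2 = 2*1 + 0, so a_4 = 2.
so x = [7; 1, 1, 4, 2].
Convergents (p_i = a_i*p_{i-1} + p_{i-2}, q_i = a_i*q_{i-1} + q_{i-2} with p_{-2}=0, p_{-1}=1, q_{-2}=1, q_{-1}=0), until the denominator exceeds 15:
  i=0: a_0=7, p_0 = 7*1 + 0 = 7, q_0 = 7*0 + 1 = 1.
  i=1: a_1=1, p_1 = 1*7 + 1 = 8, q_1 = 1*1 + 0 = 1.
  i=2: a_2=1, p_2 = 1*8 + 7 = 15, q_2 = 1*1 + 1 = 2.
  i=3: a_3=4, p_3 = 4*15 + 8 = 68, q_3 = 4*2 + 1 = 9.
  i=4: a_4=2, p_4 = 2*68 + 15 = 151, q_4 = 2*9 + 2 = 20.
q_4 = 20 > 15, so the last convergent with denominator <= 15 is p_3/q_3 = 68/9.
The closest fraction with denominator <= 15 is either p_3/q_3 or the intermediate fraction (k*p_3 + p_2)/(k*q_3 + q_2) with the largest k >= 1 whose denominator stays <= 15; these approach x as k grows, and every other convergent or intermediate fraction in range is farther away.
Largest k: floor((15 - q_2)/q_3) = floor((15 - 2)/9) = 1.
That gives (1*68 + 15)/(1*9 + 2) = 83/11.
Compare the errors: |x - 68/9| = |151*9 - 68*20|/(20*9) = 1/180, and |x - 83/11| = |151*11 - 83*20|/(20*11) = 1/220.
Cross-multiplying, 1*180 = 180 < 220 = 1*220, so 1/220 is smaller: the intermediate fraction 83/11 is closer to x than 68/9.

83/11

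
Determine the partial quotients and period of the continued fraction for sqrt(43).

Write x_i = (sqrt(43) + m_i)/d_i with (m_0, d_0) = (0, 1). a_0 = floor(sqrt(43)) = 6, since 6^2 = 36 <= 43 < 49 = 7^2.
Iterate m_{i+1} = d_i*a_i - m_i, d_{i+1} = (43 - m_{i+1}^2)/d_i, a_{i+1} = floor((a_0 + m_{i+1})/d_{i+1}):
  m_1 = 1*6 - 0 = 6, d_1 = (43 - 6^2)/1 = 7/1 = 7, a_1 = floor((6 + 6)/7) = 1.
  m_2 = 7*1 - 6 = 1, d_2 = (43 - 1^2)/7 = 42/7 = 6, a_2 = floor((6 + 1)/6) = 1.
  m_3 = 6*1 - 1 = 5, d_3 = (43 - 5^2)/6 = 18/6 = 3, a_3 = floor((6 + 5)/3) = 3.
  m_4 = 3*3 - 5 = 4, d_4 = (43 - 4^2)/3 = 27/3 = 9, a_4 = floor((6 + 4)/9) = 1.
  m_5 = 9*1 - 4 = 5, d_5 = (43 - 5^2)/9 = 18/9 = 2, a_5 = floor((6 + 5)/2) = 5.
  m_6 = 2*5 - 5 = 5, d_6 = (43 - 5^2)/2 = 18/2 = 9, a_6 = floor((6 + 5)/9) = 1.
  m_7 = 9*1 - 5 = 4, d_7 = (43 - 4^2)/9 = 27/9 = 3, a_7 = floor((6 + 4)/3) = 3.
  m_8 = 3*3 - 4 = 5, d_8 = (43 - 5^2)/3 = 18/3 = 6, a_8 = floor((6 + 5)/6) = 1.
  m_9 = 6*1 - 5 = 1, d_9 = (43 - 1^2)/6 = 42/6 = 7, a_9 = floor((6 + 1)/7) = 1.
  m_10 = 7*1 - 1 = 6, d_10 = (43 - 6^2)/7 = 7/7 = 1, a_10 = floor((6 + 6)/1) = 12.
  m_11 = 1*12 - 6 = 6, d_11 = (43 - 6^2)/1 = 7/1 = 7: (m_11, d_11) = (m_1, d_1) = (6, 7), so from here the quotients repeat a_1, ..., a_10; the period length is 10.
Hence the expansion of sqrt(43) is a_0 = 6 followed by the repeating block 1, 1, 3, 1, 5, 1, 3, 1, 1, 12 (period 10).

[6; (1, 1, 3, 1, 5, 1, 3, 1, 1, 12)]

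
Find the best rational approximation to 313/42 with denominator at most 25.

82/11

Expand x = 313/42 as a continued fraction with the Euclidean algorithm:
  313 = 7*42 + 19, so a_0 = 7.
  42 = 2*19 + 4, so a_1 = 2.
  19 = 4*4 + 3, so a_2 = 4.
  4 = 1*3 + 1, so a_3 = 1.
  3 = 3*1 + 0, so a_4 = 3.
so x = [7; 2, 4, 1, 3].
Convergents (p_i = a_i*p_{i-1} + p_{i-2}, q_i = a_i*q_{i-1} + q_{i-2} with p_{-2}=0, p_{-1}=1, q_{-2}=1, q_{-1}=0), until the denominator exceeds 25:
  i=0: a_0=7, p_0 = 7*1 + 0 = 7, q_0 = 7*0 + 1 = 1.
  i=1: a_1=2, p_1 = 2*7 + 1 = 15, q_1 = 2*1 + 0 = 2.
  i=2: a_2=4, p_2 = 4*15 + 7 = 67, q_2 = 4*2 + 1 = 9.
  i=3: a_3=1, p_3 = 1*67 + 15 = 82, q_3 = 1*9 + 2 = 11.
  i=4: a_4=3, p_4 = 3*82 + 67 = 313, q_4 = 3*11 + 9 = 42.
q_4 = 42 > 25, so the last convergent with denominator <= 25 is p_3/q_3 = 82/11.
The closest fraction with denominator <= 25 is either p_3/q_3 or the intermediate fraction (k*p_3 + p_2)/(k*q_3 + q_2) with the largest k >= 1 whose denominator stays <= 25; these approach x as k grows, and every other convergent or intermediate fraction in range is farther away.
Largest k: floor((25 - q_2)/q_3) = floor((25 - 9)/11) = 1.
That gives (1*82 + 67)/(1*11 + 9) = 149/20.
Compare the errors: |x - 82/11| = |313*11 - 82*42|/(42*11) = 1/462, and |x - 149/20| = |313*20 - 149*42|/(42*20) = 2/840.
Cross-multiplying, 1*840 = 840 < 924 = 2*462, so 1/462 is smaller: the convergent 82/11 is closer to x than 149/20.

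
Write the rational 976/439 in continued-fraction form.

Run the Euclidean algorithm on 976 and 439; the successive quotients are the partial quotients a_0, a_1, ... (each step inverts the fractional part left over by the previous one):
  976 = 2*439 + 98, so a_0 = 2.
  439 = 4*98 + 47, so a_1 = 4.
  98 = 2*47 + 4, so a_2 = 2.
  47 = 11*4 + 3, so a_3 = 11.
  4 = 1*3 + 1, so a_4 = 1.
  3 = 3*1 + 0, so a_5 = 3.
The remainder reaches 0 after 6 divisions, so the expansion has 6 partial quotients, read off in order.

[2; 4, 2, 11, 1, 3]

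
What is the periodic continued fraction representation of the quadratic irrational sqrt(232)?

[15; (4, 3, 7, 3, 4, 30)]

Write x_i = (sqrt(232) + m_i)/d_i with (m_0, d_0) = (0, 1). a_0 = floor(sqrt(232)) = 15, since 15^2 = 225 <= 232 < 256 = 16^2.
Iterate m_{i+1} = d_i*a_i - m_i, d_{i+1} = (232 - m_{i+1}^2)/d_i, a_{i+1} = floor((a_0 + m_{i+1})/d_{i+1}):
  m_1 = 1*15 - 0 = 15, d_1 = (232 - 15^2)/1 = 7/1 = 7, a_1 = floor((15 + 15)/7) = 4.
  m_2 = 7*4 - 15 = 13, d_2 = (232 - 13^2)/7 = 63/7 = 9, a_2 = floor((15 + 13)/9) = 3.
  m_3 = 9*3 - 13 = 14, d_3 = (232 - 14^2)/9 = 36/9 = 4, a_3 = floor((15 + 14)/4) = 7.
  m_4 = 4*7 - 14 = 14, d_4 = (232 - 14^2)/4 = 36/4 = 9, a_4 = floor((15 + 14)/9) = 3.
  m_5 = 9*3 - 14 = 13, d_5 = (232 - 13^2)/9 = 63/9 = 7, a_5 = floor((15 + 13)/7) = 4.
  m_6 = 7*4 - 13 = 15, d_6 = (232 - 15^2)/7 = 7/7 = 1, a_6 = floor((15 + 15)/1) = 30.
  m_7 = 1*30 - 15 = 15, d_7 = (232 - 15^2)/1 = 7/1 = 7: (m_7, d_7) = (m_1, d_1) = (15, 7), so from here the quotients repeat a_1, ..., a_6; the period length is 6.
Hence the expansion of sqrt(232) is a_0 = 15 followed by the repeating block 4, 3, 7, 3, 4, 30 (period 6).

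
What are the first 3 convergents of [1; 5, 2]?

1/1, 6/5, 13/11

Using the convergent recurrence p_i = a_i*p_{i-1} + p_{i-2}, q_i = a_i*q_{i-1} + q_{i-2} with p_{-2}=0, p_{-1}=1, q_{-2}=1, q_{-1}=0:
  i=0: a_0=1, p_0 = 1*1 + 0 = 1, q_0 = 1*0 + 1 = 1.
  i=1: a_1=5, p_1 = 5*1 + 1 = 6, q_1 = 5*1 + 0 = 5.
  i=2: a_2=2, p_2 = 2*6 + 1 = 13, q_2 = 2*5 + 1 = 11.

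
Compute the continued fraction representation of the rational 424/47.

Run the Euclidean algorithm on 424 and 47; the successive quotients are the partial quotients a_0, a_1, ... (each step inverts the fractional part left over by the previous one):
  424 = 9*47 + 1, so a_0 = 9.
  47 = 47*1 + 0, so a_1 = 47.
The remainder reaches 0 after 2 divisions, so the expansion has 2 partial quotients, read off in order.

[9; 47]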